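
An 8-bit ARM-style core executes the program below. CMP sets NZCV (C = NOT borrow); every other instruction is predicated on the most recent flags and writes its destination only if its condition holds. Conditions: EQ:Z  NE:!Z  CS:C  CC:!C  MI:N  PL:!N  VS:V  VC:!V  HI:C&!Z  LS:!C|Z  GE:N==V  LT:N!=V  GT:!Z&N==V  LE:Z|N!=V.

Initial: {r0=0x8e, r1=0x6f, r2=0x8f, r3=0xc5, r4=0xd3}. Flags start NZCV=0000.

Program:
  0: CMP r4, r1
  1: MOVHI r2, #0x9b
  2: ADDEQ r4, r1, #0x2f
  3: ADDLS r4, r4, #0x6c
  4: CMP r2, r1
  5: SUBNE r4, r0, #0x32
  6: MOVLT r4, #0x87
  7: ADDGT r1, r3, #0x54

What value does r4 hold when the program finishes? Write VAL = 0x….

0: ✓ CMP  NZCV=0011
1: ✓ MOVHI  r2←0x9b
2: · ADDEQ
3: · ADDLS
4: ✓ CMP  NZCV=0011
5: ✓ SUBNE  r4←0x5c
6: ✓ MOVLT  r4←0x87
7: · ADDGT

VAL = 0x87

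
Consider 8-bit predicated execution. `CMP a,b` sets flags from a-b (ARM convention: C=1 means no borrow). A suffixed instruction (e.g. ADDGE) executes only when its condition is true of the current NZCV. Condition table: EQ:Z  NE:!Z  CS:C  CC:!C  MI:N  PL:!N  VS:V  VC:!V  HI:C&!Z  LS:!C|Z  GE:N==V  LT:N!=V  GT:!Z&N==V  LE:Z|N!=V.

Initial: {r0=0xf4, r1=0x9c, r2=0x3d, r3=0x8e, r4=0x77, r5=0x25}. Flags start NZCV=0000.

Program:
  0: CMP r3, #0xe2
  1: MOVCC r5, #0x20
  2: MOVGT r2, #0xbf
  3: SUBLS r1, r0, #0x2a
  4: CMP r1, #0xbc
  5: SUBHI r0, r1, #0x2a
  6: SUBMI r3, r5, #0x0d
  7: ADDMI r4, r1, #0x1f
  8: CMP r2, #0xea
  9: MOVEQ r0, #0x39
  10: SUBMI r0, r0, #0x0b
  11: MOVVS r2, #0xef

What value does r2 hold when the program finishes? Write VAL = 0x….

VAL = 0x3d

0: ✓ CMP  NZCV=1000
1: ✓ MOVCC  r5←0x20
2: · MOVGT
3: ✓ SUBLS  r1←0xca
4: ✓ CMP  NZCV=0010
5: ✓ SUBHI  r0←0xa0
6: · SUBMI
7: · ADDMI
8: ✓ CMP  NZCV=0000
9: · MOVEQ
10: · SUBMI
11: · MOVVS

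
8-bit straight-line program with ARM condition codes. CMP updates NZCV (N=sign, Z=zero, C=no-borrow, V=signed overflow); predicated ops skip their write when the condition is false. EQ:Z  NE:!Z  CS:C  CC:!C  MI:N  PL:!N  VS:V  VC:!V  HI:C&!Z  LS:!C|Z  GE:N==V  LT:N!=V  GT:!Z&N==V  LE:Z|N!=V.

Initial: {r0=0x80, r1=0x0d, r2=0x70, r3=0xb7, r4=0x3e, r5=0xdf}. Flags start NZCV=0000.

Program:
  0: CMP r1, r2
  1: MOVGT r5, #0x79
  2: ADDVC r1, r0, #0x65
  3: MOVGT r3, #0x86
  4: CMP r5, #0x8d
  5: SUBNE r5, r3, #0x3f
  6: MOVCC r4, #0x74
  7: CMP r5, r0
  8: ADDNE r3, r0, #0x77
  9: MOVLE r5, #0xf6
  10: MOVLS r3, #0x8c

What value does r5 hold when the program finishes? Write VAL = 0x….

[0] flags=1000 → (cmp)
[1] flags=1000 GT?F → skip
[2] flags=1000 VC?T → r1=0xe5
[3] flags=1000 GT?F → skip
[4] flags=0010 → (cmp)
[5] flags=0010 NE?T → r5=0x78
[6] flags=0010 CC?F → skip
[7] flags=1001 → (cmp)
[8] flags=1001 NE?T → r3=0xf7
[9] flags=1001 LE?F → skip
[10] flags=1001 LS?T → r3=0x8c

VAL = 0x78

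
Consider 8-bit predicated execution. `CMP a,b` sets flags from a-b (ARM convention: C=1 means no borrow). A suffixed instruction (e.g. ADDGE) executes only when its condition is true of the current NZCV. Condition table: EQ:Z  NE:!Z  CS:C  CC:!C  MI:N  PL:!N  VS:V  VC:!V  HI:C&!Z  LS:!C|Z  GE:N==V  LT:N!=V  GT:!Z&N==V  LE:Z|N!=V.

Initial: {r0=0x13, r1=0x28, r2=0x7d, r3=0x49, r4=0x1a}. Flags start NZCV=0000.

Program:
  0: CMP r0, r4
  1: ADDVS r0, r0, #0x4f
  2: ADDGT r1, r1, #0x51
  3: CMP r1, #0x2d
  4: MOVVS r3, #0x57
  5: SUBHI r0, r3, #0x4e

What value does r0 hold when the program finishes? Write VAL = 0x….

VAL = 0x13

[0] flags=1000 → (cmp)
[1] flags=1000 VS?F → skip
[2] flags=1000 GT?F → skip
[3] flags=1000 → (cmp)
[4] flags=1000 VS?F → skip
[5] flags=1000 HI?F → skip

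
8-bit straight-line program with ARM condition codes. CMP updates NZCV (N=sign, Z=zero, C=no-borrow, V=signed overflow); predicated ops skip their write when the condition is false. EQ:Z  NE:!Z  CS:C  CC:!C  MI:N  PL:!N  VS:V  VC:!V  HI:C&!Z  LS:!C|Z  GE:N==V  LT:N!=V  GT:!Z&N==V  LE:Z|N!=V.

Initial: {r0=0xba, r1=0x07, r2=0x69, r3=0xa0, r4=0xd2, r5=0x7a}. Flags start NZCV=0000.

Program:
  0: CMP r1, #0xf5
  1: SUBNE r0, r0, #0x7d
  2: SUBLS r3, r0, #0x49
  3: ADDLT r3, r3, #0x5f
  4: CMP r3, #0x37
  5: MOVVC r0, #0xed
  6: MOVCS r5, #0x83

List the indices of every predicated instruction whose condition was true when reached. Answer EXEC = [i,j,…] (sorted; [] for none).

0: ✓ CMP  NZCV=0000
1: ✓ SUBNE  r0←0x3d
2: ✓ SUBLS  r3←0xf4
3: · ADDLT
4: ✓ CMP  NZCV=1010
5: ✓ MOVVC  r0←0xed
6: ✓ MOVCS  r5←0x83

EXEC = [1,2,5,6]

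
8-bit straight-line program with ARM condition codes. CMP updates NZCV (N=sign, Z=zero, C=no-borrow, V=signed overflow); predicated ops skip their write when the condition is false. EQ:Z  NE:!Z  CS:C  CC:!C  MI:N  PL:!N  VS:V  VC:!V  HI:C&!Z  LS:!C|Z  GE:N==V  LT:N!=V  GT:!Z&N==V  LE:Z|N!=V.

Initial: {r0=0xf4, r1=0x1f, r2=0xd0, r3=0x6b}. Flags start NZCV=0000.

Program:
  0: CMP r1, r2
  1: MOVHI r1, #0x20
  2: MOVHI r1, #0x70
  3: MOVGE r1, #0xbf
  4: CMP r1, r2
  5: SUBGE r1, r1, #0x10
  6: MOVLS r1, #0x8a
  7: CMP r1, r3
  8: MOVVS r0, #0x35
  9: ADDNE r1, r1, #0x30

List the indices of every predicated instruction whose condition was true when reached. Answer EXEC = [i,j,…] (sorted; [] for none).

[0] flags=0000 → (cmp)
[1] flags=0000 HI?F → skip
[2] flags=0000 HI?F → skip
[3] flags=0000 GE?T → r1=0xbf
[4] flags=1000 → (cmp)
[5] flags=1000 GE?F → skip
[6] flags=1000 LS?T → r1=0x8a
[7] flags=0011 → (cmp)
[8] flags=0011 VS?T → r0=0x35
[9] flags=0011 NE?T → r1=0xba

EXEC = [3,6,8,9]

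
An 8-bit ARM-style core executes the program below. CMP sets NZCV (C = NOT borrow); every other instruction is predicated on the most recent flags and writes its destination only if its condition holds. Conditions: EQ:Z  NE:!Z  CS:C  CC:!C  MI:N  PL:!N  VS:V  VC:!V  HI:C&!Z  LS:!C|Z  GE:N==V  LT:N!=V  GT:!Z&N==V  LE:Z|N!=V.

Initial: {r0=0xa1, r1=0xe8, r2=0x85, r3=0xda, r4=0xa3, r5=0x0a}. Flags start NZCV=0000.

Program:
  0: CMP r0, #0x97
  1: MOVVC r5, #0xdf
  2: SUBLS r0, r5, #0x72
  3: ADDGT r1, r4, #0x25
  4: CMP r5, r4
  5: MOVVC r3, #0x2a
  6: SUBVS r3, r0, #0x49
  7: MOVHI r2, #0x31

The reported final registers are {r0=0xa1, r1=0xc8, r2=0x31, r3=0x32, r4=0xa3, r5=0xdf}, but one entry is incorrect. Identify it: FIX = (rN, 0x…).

FIX = (r3, 0x2a)

[0] flags=0010 → (cmp)
[1] flags=0010 VC?T → r5=0xdf
[2] flags=0010 LS?F → skip
[3] flags=0010 GT?T → r1=0xc8
[4] flags=0010 → (cmp)
[5] flags=0010 VC?T → r3=0x2a
[6] flags=0010 VS?F → skip
[7] flags=0010 HI?T → r2=0x31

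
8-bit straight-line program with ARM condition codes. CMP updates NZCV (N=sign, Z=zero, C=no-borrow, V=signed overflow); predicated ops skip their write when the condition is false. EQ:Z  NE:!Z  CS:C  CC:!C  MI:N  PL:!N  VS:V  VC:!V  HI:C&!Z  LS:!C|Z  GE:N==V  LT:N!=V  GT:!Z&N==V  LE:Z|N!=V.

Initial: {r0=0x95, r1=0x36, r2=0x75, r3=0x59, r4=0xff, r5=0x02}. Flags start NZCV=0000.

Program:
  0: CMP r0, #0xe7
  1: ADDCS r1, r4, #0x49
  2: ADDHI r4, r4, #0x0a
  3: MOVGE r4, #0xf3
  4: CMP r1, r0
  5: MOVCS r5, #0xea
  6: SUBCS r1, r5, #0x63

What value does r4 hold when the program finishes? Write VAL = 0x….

VAL = 0xff

[0] flags=1000 → (cmp)
[1] flags=1000 CS?F → skip
[2] flags=1000 HI?F → skip
[3] flags=1000 GE?F → skip
[4] flags=1001 → (cmp)
[5] flags=1001 CS?F → skip
[6] flags=1001 CS?F → skip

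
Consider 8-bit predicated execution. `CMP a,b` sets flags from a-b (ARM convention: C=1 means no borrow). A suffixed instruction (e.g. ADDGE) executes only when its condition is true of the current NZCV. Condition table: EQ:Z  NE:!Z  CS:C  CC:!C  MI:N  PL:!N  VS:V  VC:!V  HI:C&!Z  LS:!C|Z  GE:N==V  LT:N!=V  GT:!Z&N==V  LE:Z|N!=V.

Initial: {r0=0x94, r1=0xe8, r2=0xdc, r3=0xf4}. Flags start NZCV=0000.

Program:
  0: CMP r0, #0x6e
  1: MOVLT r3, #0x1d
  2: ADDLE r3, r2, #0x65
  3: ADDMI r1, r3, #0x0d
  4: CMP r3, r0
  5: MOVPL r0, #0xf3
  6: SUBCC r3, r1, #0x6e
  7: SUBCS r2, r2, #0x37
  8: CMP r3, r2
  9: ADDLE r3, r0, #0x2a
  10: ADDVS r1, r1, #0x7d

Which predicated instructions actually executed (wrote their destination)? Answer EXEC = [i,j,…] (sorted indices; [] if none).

0: ✓ CMP  NZCV=0011
1: ✓ MOVLT  r3←0x1d
2: ✓ ADDLE  r3←0x41
3: · ADDMI
4: ✓ CMP  NZCV=1001
5: · MOVPL
6: ✓ SUBCC  r3←0x7a
7: · SUBCS
8: ✓ CMP  NZCV=1001
9: · ADDLE
10: ✓ ADDVS  r1←0x65

EXEC = [1,2,6,10]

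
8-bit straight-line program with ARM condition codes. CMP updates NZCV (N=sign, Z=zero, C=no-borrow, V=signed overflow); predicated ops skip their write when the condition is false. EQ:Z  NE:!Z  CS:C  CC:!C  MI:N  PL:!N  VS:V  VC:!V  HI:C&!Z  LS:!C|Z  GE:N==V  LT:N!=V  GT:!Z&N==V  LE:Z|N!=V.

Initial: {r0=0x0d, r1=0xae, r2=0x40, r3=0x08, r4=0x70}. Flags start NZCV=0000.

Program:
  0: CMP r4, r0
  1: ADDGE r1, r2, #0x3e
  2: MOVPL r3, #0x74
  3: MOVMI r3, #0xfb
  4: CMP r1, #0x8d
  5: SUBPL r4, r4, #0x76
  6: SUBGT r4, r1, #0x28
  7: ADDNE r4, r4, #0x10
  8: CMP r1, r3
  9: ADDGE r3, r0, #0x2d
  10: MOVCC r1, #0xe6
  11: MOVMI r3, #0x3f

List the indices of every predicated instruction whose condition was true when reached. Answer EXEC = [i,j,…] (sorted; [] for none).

EXEC = [1,2,6,7,9]

[0] flags=0010 → (cmp)
[1] flags=0010 GE?T → r1=0x7e
[2] flags=0010 PL?T → r3=0x74
[3] flags=0010 MI?F → skip
[4] flags=1001 → (cmp)
[5] flags=1001 PL?F → skip
[6] flags=1001 GT?T → r4=0x56
[7] flags=1001 NE?T → r4=0x66
[8] flags=0010 → (cmp)
[9] flags=0010 GE?T → r3=0x3a
[10] flags=0010 CC?F → skip
[11] flags=0010 MI?F → skip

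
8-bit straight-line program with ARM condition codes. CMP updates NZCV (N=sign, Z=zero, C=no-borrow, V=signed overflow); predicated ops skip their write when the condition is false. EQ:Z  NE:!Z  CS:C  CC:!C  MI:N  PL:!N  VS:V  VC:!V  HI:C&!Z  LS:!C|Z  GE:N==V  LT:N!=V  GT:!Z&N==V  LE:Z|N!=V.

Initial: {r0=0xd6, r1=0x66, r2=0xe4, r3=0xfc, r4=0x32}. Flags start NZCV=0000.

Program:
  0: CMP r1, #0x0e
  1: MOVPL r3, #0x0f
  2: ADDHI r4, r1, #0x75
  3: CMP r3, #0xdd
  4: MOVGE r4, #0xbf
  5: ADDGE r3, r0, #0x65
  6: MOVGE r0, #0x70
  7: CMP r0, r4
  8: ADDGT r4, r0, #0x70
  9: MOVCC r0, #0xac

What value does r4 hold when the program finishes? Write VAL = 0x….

0: ✓ CMP  NZCV=0010
1: ✓ MOVPL  r3←0x0f
2: ✓ ADDHI  r4←0xdb
3: ✓ CMP  NZCV=0000
4: ✓ MOVGE  r4←0xbf
5: ✓ ADDGE  r3←0x3b
6: ✓ MOVGE  r0←0x70
7: ✓ CMP  NZCV=1001
8: ✓ ADDGT  r4←0xe0
9: ✓ MOVCC  r0←0xac

VAL = 0xe0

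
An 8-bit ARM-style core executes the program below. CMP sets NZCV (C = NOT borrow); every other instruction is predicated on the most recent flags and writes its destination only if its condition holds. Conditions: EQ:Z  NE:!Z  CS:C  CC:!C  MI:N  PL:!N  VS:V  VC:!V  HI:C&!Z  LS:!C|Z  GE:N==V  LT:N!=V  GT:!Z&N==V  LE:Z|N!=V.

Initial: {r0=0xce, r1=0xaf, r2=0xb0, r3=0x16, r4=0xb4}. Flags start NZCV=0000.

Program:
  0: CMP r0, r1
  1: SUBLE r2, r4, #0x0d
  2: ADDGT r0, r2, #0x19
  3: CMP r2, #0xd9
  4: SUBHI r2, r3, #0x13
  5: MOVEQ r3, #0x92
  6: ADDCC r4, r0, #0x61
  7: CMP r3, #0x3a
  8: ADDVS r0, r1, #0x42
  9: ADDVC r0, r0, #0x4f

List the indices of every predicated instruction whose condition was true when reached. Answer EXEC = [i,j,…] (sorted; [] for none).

[0] flags=0010 → (cmp)
[1] flags=0010 LE?F → skip
[2] flags=0010 GT?T → r0=0xc9
[3] flags=1000 → (cmp)
[4] flags=1000 HI?F → skip
[5] flags=1000 EQ?F → skip
[6] flags=1000 CC?T → r4=0x2a
[7] flags=1000 → (cmp)
[8] flags=1000 VS?F → skip
[9] flags=1000 VC?T → r0=0x18

EXEC = [2,6,9]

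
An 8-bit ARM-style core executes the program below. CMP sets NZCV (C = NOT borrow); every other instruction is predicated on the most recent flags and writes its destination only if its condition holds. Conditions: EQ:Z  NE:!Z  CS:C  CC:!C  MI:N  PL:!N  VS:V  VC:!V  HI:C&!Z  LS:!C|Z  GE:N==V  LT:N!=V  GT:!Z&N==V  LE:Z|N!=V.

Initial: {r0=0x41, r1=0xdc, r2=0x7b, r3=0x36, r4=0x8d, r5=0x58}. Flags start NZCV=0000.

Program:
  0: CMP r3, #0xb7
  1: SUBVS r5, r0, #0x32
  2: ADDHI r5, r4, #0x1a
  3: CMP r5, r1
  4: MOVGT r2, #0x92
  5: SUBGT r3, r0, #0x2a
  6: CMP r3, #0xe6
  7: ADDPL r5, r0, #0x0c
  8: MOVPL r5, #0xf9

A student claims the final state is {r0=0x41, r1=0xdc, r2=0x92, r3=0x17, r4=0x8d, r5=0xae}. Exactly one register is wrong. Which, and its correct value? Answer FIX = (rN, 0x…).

0: ✓ CMP  NZCV=0000
1: · SUBVS
2: · ADDHI
3: ✓ CMP  NZCV=0000
4: ✓ MOVGT  r2←0x92
5: ✓ SUBGT  r3←0x17
6: ✓ CMP  NZCV=0000
7: ✓ ADDPL  r5←0x4d
8: ✓ MOVPL  r5←0xf9

FIX = (r5, 0xf9)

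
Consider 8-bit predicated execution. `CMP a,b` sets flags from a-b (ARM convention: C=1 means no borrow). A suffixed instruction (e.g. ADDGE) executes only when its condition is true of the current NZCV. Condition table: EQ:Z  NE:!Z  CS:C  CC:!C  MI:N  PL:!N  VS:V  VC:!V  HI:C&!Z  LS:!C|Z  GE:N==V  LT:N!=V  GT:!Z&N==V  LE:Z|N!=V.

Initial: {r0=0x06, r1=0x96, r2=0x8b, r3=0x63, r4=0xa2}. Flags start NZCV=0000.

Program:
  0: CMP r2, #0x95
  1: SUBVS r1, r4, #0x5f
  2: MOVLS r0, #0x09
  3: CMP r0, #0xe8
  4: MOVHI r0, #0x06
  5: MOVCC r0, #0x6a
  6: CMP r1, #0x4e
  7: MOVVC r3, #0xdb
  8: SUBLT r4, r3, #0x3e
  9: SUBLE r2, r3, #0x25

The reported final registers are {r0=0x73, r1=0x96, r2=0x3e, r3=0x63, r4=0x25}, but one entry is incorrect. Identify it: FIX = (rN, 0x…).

[0] flags=1000 → (cmp)
[1] flags=1000 VS?F → skip
[2] flags=1000 LS?T → r0=0x09
[3] flags=0000 → (cmp)
[4] flags=0000 HI?F → skip
[5] flags=0000 CC?T → r0=0x6a
[6] flags=0011 → (cmp)
[7] flags=0011 VC?F → skip
[8] flags=0011 LT?T → r4=0x25
[9] flags=0011 LE?T → r2=0x3e

FIX = (r0, 0x6a)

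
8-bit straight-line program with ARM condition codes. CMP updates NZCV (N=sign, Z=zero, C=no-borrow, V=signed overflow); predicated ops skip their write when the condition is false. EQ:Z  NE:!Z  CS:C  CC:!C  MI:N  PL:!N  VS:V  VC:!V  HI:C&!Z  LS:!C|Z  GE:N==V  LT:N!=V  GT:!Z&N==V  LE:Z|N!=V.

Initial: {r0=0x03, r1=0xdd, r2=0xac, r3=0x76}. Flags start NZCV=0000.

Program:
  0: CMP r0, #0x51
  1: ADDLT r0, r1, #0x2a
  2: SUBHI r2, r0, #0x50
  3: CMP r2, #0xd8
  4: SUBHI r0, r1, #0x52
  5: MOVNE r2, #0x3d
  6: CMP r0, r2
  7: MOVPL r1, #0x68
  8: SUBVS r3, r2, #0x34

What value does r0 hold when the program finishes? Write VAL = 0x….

VAL = 0x07

[0] flags=1000 → (cmp)
[1] flags=1000 LT?T → r0=0x07
[2] flags=1000 HI?F → skip
[3] flags=1000 → (cmp)
[4] flags=1000 HI?F → skip
[5] flags=1000 NE?T → r2=0x3d
[6] flags=1000 → (cmp)
[7] flags=1000 PL?F → skip
[8] flags=1000 VS?F → skip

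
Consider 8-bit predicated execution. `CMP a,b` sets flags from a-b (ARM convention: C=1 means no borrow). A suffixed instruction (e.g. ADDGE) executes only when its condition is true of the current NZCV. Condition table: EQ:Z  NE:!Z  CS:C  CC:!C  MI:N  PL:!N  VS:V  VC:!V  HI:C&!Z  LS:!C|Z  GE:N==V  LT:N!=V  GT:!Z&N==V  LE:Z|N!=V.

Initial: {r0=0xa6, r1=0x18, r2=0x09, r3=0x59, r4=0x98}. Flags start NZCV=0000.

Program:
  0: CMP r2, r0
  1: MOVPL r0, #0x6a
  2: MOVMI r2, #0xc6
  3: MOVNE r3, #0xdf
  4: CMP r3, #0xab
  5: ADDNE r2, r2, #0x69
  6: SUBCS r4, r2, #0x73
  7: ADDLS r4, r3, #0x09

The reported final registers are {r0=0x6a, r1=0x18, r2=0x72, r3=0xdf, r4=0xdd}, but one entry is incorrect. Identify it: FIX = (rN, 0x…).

[0] flags=0000 → (cmp)
[1] flags=0000 PL?T → r0=0x6a
[2] flags=0000 MI?F → skip
[3] flags=0000 NE?T → r3=0xdf
[4] flags=0010 → (cmp)
[5] flags=0010 NE?T → r2=0x72
[6] flags=0010 CS?T → r4=0xff
[7] flags=0010 LS?F → skip

FIX = (r4, 0xff)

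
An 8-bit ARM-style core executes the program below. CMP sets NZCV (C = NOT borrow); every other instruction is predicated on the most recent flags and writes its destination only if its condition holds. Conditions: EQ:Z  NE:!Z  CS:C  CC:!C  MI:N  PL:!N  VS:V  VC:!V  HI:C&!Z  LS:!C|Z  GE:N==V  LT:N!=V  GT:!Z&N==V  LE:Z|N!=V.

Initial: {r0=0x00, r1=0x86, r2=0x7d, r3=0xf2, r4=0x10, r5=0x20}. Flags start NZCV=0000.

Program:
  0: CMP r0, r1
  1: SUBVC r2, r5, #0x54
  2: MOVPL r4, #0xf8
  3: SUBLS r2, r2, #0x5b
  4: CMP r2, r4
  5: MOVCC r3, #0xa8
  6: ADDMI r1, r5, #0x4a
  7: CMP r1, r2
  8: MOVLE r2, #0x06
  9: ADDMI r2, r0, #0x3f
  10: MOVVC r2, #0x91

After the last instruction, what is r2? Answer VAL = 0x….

VAL = 0x06

[0] flags=0000 → (cmp)
[1] flags=0000 VC?T → r2=0xcc
[2] flags=0000 PL?T → r4=0xf8
[3] flags=0000 LS?T → r2=0x71
[4] flags=0000 → (cmp)
[5] flags=0000 CC?T → r3=0xa8
[6] flags=0000 MI?F → skip
[7] flags=0011 → (cmp)
[8] flags=0011 LE?T → r2=0x06
[9] flags=0011 MI?F → skip
[10] flags=0011 VC?F → skip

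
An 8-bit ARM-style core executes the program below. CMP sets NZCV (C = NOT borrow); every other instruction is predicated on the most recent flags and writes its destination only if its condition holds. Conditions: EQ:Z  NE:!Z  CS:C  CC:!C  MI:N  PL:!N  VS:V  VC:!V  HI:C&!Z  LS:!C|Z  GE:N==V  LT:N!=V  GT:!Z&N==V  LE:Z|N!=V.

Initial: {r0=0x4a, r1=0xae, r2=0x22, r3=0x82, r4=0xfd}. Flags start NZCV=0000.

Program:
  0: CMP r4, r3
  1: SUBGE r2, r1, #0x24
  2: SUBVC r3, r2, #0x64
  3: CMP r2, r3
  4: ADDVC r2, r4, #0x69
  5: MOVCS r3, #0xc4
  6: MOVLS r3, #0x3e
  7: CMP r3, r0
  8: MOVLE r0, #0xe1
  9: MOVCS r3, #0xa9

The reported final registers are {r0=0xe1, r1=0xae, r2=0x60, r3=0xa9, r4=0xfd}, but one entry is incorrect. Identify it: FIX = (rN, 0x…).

FIX = (r2, 0x8a)

[0] flags=0010 → (cmp)
[1] flags=0010 GE?T → r2=0x8a
[2] flags=0010 VC?T → r3=0x26
[3] flags=0011 → (cmp)
[4] flags=0011 VC?F → skip
[5] flags=0011 CS?T → r3=0xc4
[6] flags=0011 LS?F → skip
[7] flags=0011 → (cmp)
[8] flags=0011 LE?T → r0=0xe1
[9] flags=0011 CS?T → r3=0xa9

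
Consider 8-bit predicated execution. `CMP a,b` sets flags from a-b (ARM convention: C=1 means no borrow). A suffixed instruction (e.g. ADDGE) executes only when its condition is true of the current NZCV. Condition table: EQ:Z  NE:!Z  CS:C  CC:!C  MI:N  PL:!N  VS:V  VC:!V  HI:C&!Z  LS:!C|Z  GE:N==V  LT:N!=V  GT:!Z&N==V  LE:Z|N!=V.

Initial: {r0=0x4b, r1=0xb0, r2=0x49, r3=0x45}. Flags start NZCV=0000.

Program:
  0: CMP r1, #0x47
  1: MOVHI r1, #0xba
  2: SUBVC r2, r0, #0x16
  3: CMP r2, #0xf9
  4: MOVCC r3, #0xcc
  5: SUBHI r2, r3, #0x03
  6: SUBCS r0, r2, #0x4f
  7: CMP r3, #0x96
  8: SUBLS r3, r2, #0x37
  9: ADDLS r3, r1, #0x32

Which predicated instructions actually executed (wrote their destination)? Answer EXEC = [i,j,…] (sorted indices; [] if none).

EXEC = [1,4]

[0] flags=0011 → (cmp)
[1] flags=0011 HI?T → r1=0xba
[2] flags=0011 VC?F → skip
[3] flags=0000 → (cmp)
[4] flags=0000 CC?T → r3=0xcc
[5] flags=0000 HI?F → skip
[6] flags=0000 CS?F → skip
[7] flags=0010 → (cmp)
[8] flags=0010 LS?F → skip
[9] flags=0010 LS?F → skip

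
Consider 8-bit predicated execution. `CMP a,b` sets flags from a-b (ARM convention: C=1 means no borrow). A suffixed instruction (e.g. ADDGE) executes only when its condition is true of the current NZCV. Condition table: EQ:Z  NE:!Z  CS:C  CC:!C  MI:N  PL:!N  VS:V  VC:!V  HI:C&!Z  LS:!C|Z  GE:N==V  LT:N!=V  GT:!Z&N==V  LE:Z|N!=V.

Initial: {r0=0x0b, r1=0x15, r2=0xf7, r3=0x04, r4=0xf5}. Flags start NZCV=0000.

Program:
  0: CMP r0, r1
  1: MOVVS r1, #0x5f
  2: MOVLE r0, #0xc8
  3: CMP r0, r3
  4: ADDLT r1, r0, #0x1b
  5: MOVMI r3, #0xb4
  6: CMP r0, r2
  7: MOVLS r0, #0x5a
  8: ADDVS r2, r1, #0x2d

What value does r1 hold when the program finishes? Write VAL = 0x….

VAL = 0xe3

[0] flags=1000 → (cmp)
[1] flags=1000 VS?F → skip
[2] flags=1000 LE?T → r0=0xc8
[3] flags=1010 → (cmp)
[4] flags=1010 LT?T → r1=0xe3
[5] flags=1010 MI?T → r3=0xb4
[6] flags=1000 → (cmp)
[7] flags=1000 LS?T → r0=0x5a
[8] flags=1000 VS?F → skip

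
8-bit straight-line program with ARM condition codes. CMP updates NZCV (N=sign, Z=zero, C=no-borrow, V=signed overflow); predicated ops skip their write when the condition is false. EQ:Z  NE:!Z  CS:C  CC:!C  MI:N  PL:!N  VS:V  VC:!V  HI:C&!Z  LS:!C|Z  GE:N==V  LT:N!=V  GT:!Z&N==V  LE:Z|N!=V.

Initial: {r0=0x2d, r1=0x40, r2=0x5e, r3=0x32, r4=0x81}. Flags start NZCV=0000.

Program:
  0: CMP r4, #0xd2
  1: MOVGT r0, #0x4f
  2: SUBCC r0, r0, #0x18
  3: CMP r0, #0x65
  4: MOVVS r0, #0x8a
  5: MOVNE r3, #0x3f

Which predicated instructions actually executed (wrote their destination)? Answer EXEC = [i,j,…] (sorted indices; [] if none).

0: ✓ CMP  NZCV=1000
1: · MOVGT
2: ✓ SUBCC  r0←0x15
3: ✓ CMP  NZCV=1000
4: · MOVVS
5: ✓ MOVNE  r3←0x3f

EXEC = [2,5]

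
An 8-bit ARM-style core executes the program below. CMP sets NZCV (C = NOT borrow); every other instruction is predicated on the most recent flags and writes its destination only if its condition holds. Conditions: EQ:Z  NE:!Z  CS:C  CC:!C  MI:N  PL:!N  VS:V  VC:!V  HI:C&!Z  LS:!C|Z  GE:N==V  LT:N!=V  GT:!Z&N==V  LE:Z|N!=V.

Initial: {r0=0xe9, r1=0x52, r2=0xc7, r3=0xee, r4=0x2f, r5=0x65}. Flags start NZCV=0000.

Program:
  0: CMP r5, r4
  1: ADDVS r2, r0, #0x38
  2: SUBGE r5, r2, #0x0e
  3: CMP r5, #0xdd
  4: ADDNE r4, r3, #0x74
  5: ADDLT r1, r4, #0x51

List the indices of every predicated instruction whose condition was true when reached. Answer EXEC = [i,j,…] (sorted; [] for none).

[0] flags=0010 → (cmp)
[1] flags=0010 VS?F → skip
[2] flags=0010 GE?T → r5=0xb9
[3] flags=1000 → (cmp)
[4] flags=1000 NE?T → r4=0x62
[5] flags=1000 LT?T → r1=0xb3

EXEC = [2,4,5]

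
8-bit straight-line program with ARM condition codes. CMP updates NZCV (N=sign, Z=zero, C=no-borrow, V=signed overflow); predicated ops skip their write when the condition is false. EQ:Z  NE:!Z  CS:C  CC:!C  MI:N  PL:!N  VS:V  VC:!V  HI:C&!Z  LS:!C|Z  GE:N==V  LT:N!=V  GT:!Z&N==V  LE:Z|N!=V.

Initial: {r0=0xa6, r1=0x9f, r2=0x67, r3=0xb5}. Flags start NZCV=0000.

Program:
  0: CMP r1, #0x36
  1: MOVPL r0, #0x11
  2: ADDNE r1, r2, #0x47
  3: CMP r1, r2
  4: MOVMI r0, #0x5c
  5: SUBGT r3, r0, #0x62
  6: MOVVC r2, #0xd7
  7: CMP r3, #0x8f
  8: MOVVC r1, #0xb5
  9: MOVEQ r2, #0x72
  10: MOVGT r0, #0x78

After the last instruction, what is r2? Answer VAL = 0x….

VAL = 0x67

0: ✓ CMP  NZCV=0011
1: ✓ MOVPL  r0←0x11
2: ✓ ADDNE  r1←0xae
3: ✓ CMP  NZCV=0011
4: · MOVMI
5: · SUBGT
6: · MOVVC
7: ✓ CMP  NZCV=0010
8: ✓ MOVVC  r1←0xb5
9: · MOVEQ
10: ✓ MOVGT  r0←0x78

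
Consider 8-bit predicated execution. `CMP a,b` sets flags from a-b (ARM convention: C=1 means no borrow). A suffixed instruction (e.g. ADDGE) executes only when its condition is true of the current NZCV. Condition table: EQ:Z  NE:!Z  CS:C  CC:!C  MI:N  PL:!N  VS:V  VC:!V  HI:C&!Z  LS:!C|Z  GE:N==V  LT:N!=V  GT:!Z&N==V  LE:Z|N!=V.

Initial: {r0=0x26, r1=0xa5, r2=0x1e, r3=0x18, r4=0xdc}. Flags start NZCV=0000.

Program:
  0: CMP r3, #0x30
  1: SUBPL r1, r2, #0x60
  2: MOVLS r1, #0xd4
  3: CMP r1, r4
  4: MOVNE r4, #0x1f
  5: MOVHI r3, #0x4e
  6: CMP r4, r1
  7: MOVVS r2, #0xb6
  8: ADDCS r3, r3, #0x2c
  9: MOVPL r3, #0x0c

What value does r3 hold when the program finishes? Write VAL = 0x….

VAL = 0x0c

0: ✓ CMP  NZCV=1000
1: · SUBPL
2: ✓ MOVLS  r1←0xd4
3: ✓ CMP  NZCV=1000
4: ✓ MOVNE  r4←0x1f
5: · MOVHI
6: ✓ CMP  NZCV=0000
7: · MOVVS
8: · ADDCS
9: ✓ MOVPL  r3←0x0c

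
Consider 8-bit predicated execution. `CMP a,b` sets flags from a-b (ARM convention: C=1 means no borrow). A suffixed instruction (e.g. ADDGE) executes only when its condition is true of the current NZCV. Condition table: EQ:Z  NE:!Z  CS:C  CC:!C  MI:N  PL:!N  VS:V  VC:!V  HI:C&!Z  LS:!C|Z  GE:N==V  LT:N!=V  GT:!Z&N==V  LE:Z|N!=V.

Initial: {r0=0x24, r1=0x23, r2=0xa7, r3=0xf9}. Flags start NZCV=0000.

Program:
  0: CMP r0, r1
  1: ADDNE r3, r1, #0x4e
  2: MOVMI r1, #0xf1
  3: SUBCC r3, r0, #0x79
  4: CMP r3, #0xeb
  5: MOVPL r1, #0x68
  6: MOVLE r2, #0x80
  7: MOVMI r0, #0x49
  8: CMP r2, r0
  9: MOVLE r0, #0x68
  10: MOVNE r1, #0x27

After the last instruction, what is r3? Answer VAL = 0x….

VAL = 0x71

0: ✓ CMP  NZCV=0010
1: ✓ ADDNE  r3←0x71
2: · MOVMI
3: · SUBCC
4: ✓ CMP  NZCV=1001
5: · MOVPL
6: · MOVLE
7: ✓ MOVMI  r0←0x49
8: ✓ CMP  NZCV=0011
9: ✓ MOVLE  r0←0x68
10: ✓ MOVNE  r1←0x27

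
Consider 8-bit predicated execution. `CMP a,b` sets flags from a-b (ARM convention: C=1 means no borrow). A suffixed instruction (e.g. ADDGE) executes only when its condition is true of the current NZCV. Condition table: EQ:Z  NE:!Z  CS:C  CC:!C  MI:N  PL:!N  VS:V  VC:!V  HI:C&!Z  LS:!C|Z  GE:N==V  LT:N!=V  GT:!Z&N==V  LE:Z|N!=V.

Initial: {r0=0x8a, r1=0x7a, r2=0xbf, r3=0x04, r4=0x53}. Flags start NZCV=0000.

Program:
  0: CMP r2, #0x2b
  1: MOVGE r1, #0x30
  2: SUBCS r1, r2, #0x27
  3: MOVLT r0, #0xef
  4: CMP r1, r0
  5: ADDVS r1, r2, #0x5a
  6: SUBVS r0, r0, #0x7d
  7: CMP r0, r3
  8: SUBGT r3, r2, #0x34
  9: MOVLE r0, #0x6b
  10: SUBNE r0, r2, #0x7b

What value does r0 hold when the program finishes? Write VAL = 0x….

VAL = 0x44

0: ✓ CMP  NZCV=1010
1: · MOVGE
2: ✓ SUBCS  r1←0x98
3: ✓ MOVLT  r0←0xef
4: ✓ CMP  NZCV=1000
5: · ADDVS
6: · SUBVS
7: ✓ CMP  NZCV=1010
8: · SUBGT
9: ✓ MOVLE  r0←0x6b
10: ✓ SUBNE  r0←0x44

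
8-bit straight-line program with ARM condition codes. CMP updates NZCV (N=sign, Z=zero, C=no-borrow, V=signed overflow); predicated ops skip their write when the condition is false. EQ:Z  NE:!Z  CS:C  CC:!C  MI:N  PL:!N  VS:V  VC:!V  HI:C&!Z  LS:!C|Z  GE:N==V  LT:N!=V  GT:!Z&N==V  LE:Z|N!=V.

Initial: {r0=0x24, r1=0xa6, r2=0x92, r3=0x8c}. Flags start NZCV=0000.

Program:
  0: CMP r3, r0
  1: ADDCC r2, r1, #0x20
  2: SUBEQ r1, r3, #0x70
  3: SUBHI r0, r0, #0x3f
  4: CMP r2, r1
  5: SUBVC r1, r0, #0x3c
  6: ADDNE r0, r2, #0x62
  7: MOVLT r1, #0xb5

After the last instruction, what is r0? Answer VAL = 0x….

VAL = 0xf4

[0] flags=0011 → (cmp)
[1] flags=0011 CC?F → skip
[2] flags=0011 EQ?F → skip
[3] flags=0011 HI?T → r0=0xe5
[4] flags=1000 → (cmp)
[5] flags=1000 VC?T → r1=0xa9
[6] flags=1000 NE?T → r0=0xf4
[7] flags=1000 LT?T → r1=0xb5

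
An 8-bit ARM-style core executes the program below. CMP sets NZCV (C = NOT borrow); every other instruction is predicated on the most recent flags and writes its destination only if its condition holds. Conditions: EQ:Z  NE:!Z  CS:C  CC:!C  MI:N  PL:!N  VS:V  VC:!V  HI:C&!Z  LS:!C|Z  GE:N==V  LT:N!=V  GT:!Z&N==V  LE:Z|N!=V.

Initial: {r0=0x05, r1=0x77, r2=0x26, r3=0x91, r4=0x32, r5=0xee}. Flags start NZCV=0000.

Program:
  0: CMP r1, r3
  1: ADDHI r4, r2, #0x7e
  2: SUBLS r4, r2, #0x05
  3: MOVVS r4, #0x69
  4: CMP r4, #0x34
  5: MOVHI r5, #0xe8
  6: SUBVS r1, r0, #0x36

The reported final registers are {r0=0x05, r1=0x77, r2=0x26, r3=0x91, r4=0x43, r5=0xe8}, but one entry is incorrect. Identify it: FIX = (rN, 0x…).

FIX = (r4, 0x69)

0: ✓ CMP  NZCV=1001
1: · ADDHI
2: ✓ SUBLS  r4←0x21
3: ✓ MOVVS  r4←0x69
4: ✓ CMP  NZCV=0010
5: ✓ MOVHI  r5←0xe8
6: · SUBVS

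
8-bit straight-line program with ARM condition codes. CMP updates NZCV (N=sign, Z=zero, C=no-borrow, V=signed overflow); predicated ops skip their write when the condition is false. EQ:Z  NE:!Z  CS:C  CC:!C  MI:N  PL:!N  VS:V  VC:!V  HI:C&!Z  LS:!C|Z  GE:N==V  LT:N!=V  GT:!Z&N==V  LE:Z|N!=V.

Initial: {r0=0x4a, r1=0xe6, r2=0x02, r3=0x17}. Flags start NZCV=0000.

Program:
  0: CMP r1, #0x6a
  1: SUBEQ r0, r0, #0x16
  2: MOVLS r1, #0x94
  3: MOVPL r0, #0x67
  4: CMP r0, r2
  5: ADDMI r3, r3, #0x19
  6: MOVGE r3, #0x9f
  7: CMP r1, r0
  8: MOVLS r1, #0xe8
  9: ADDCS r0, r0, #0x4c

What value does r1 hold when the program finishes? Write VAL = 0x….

0: ✓ CMP  NZCV=0011
1: · SUBEQ
2: · MOVLS
3: ✓ MOVPL  r0←0x67
4: ✓ CMP  NZCV=0010
5: · ADDMI
6: ✓ MOVGE  r3←0x9f
7: ✓ CMP  NZCV=0011
8: · MOVLS
9: ✓ ADDCS  r0←0xb3

VAL = 0xe6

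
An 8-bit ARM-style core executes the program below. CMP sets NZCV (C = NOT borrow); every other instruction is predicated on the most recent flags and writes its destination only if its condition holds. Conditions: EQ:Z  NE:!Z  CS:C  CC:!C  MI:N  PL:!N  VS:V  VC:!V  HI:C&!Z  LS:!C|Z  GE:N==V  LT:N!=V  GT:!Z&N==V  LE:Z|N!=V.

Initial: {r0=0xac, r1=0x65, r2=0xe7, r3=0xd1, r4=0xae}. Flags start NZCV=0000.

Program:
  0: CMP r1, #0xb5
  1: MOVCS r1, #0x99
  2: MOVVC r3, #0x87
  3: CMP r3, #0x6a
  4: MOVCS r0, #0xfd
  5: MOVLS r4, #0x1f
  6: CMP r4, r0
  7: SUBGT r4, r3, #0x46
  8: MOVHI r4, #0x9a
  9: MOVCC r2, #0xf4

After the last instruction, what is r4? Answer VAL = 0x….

VAL = 0xae

[0] flags=1001 → (cmp)
[1] flags=1001 CS?F → skip
[2] flags=1001 VC?F → skip
[3] flags=0011 → (cmp)
[4] flags=0011 CS?T → r0=0xfd
[5] flags=0011 LS?F → skip
[6] flags=1000 → (cmp)
[7] flags=1000 GT?F → skip
[8] flags=1000 HI?F → skip
[9] flags=1000 CC?T → r2=0xf4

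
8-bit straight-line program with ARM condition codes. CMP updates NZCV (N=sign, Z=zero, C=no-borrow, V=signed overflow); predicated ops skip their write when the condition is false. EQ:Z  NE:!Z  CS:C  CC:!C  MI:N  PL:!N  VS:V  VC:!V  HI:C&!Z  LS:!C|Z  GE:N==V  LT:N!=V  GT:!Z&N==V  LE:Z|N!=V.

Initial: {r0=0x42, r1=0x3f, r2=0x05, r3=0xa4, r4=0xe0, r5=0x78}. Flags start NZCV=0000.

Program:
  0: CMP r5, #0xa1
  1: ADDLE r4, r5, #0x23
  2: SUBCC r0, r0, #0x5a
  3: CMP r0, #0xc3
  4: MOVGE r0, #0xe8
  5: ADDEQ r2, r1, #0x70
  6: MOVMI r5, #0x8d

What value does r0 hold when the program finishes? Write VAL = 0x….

[0] flags=1001 → (cmp)
[1] flags=1001 LE?F → skip
[2] flags=1001 CC?T → r0=0xe8
[3] flags=0010 → (cmp)
[4] flags=0010 GE?T → r0=0xe8
[5] flags=0010 EQ?F → skip
[6] flags=0010 MI?F → skip

VAL = 0xe8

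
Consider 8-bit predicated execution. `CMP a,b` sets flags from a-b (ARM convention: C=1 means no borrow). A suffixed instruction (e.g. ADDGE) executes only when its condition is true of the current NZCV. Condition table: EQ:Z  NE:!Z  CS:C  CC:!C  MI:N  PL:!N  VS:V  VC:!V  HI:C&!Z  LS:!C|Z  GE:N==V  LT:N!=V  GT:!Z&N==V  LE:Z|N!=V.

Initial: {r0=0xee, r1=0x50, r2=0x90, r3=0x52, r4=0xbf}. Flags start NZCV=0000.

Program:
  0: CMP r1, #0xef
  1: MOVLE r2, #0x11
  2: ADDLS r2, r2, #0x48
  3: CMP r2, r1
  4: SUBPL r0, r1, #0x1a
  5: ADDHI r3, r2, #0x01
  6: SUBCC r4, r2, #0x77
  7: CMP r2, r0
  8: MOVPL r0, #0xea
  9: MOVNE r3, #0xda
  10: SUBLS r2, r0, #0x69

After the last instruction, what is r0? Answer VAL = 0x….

VAL = 0xee

[0] flags=0000 → (cmp)
[1] flags=0000 LE?F → skip
[2] flags=0000 LS?T → r2=0xd8
[3] flags=1010 → (cmp)
[4] flags=1010 PL?F → skip
[5] flags=1010 HI?T → r3=0xd9
[6] flags=1010 CC?F → skip
[7] flags=1000 → (cmp)
[8] flags=1000 PL?F → skip
[9] flags=1000 NE?T → r3=0xda
[10] flags=1000 LS?T → r2=0x85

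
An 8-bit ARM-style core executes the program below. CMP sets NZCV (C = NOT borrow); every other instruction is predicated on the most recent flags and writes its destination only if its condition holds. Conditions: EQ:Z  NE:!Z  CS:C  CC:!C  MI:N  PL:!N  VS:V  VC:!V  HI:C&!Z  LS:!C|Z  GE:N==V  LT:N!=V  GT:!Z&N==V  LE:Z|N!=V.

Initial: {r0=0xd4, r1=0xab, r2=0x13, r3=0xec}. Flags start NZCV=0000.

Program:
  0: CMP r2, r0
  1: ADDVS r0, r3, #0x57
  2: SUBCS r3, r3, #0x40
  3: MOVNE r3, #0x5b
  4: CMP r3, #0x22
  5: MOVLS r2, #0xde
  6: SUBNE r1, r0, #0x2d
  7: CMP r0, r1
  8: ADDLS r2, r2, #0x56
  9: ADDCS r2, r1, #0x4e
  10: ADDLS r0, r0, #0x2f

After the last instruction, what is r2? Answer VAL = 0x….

VAL = 0xf5

0: ✓ CMP  NZCV=0000
1: · ADDVS
2: · SUBCS
3: ✓ MOVNE  r3←0x5b
4: ✓ CMP  NZCV=0010
5: · MOVLS
6: ✓ SUBNE  r1←0xa7
7: ✓ CMP  NZCV=0010
8: · ADDLS
9: ✓ ADDCS  r2←0xf5
10: · ADDLS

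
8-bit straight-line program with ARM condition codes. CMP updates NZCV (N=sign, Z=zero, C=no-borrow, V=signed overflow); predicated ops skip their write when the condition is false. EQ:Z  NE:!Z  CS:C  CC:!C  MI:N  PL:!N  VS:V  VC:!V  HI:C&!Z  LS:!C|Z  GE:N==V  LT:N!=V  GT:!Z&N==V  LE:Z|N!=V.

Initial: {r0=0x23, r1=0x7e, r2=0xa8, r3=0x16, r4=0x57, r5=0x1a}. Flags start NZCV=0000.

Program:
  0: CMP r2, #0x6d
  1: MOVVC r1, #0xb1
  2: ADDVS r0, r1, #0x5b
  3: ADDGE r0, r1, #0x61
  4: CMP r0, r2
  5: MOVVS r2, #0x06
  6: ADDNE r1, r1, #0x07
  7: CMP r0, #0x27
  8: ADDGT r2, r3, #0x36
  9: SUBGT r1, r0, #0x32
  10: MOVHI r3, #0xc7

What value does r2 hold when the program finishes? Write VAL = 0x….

[0] flags=0011 → (cmp)
[1] flags=0011 VC?F → skip
[2] flags=0011 VS?T → r0=0xd9
[3] flags=0011 GE?F → skip
[4] flags=0010 → (cmp)
[5] flags=0010 VS?F → skip
[6] flags=0010 NE?T → r1=0x85
[7] flags=1010 → (cmp)
[8] flags=1010 GT?F → skip
[9] flags=1010 GT?F → skip
[10] flags=1010 HI?T → r3=0xc7

VAL = 0xa8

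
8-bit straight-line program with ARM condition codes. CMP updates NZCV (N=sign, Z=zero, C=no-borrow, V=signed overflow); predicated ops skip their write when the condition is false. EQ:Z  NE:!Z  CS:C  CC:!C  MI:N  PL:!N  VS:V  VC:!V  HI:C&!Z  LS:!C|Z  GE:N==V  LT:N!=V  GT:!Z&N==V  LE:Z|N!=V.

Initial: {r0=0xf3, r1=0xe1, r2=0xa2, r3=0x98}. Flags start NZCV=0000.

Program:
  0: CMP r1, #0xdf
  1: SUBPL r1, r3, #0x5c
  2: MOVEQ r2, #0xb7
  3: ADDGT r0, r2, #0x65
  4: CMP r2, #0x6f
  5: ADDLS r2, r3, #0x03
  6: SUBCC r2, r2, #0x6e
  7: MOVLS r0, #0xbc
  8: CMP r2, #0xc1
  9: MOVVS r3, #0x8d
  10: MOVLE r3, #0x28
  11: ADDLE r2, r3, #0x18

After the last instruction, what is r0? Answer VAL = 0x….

[0] flags=0010 → (cmp)
[1] flags=0010 PL?T → r1=0x3c
[2] flags=0010 EQ?F → skip
[3] flags=0010 GT?T → r0=0x07
[4] flags=0011 → (cmp)
[5] flags=0011 LS?F → skip
[6] flags=0011 CC?F → skip
[7] flags=0011 LS?F → skip
[8] flags=1000 → (cmp)
[9] flags=1000 VS?F → skip
[10] flags=1000 LE?T → r3=0x28
[11] flags=1000 LE?T → r2=0x40

VAL = 0x07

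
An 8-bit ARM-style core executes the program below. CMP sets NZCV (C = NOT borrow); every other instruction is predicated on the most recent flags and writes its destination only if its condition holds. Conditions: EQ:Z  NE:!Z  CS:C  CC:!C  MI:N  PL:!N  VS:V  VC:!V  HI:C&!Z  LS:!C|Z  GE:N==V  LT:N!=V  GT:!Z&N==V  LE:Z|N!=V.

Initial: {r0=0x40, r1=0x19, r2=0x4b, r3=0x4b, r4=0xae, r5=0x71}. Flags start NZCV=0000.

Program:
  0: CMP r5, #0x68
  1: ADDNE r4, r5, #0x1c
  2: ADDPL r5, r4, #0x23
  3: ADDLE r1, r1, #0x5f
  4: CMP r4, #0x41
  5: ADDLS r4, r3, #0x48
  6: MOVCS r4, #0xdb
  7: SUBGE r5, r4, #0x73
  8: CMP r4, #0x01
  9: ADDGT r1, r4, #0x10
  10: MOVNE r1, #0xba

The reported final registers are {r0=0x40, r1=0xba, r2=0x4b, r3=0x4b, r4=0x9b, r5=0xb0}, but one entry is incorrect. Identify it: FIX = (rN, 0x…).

FIX = (r4, 0xdb)

[0] flags=0010 → (cmp)
[1] flags=0010 NE?T → r4=0x8d
[2] flags=0010 PL?T → r5=0xb0
[3] flags=0010 LE?F → skip
[4] flags=0011 → (cmp)
[5] flags=0011 LS?F → skip
[6] flags=0011 CS?T → r4=0xdb
[7] flags=0011 GE?F → skip
[8] flags=1010 → (cmp)
[9] flags=1010 GT?F → skip
[10] flags=1010 NE?T → r1=0xba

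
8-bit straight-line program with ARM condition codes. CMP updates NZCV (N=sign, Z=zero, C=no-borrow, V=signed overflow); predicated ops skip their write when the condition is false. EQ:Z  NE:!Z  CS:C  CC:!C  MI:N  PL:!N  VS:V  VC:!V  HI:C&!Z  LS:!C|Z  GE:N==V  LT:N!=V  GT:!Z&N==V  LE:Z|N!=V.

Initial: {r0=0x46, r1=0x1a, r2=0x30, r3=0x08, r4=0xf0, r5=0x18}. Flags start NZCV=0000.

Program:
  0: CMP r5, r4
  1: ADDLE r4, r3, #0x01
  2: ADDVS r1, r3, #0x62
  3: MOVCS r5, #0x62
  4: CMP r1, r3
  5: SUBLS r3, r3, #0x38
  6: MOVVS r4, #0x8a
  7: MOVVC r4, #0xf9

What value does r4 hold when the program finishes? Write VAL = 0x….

0: ✓ CMP  NZCV=0000
1: · ADDLE
2: · ADDVS
3: · MOVCS
4: ✓ CMP  NZCV=0010
5: · SUBLS
6: · MOVVS
7: ✓ MOVVC  r4←0xf9

VAL = 0xf9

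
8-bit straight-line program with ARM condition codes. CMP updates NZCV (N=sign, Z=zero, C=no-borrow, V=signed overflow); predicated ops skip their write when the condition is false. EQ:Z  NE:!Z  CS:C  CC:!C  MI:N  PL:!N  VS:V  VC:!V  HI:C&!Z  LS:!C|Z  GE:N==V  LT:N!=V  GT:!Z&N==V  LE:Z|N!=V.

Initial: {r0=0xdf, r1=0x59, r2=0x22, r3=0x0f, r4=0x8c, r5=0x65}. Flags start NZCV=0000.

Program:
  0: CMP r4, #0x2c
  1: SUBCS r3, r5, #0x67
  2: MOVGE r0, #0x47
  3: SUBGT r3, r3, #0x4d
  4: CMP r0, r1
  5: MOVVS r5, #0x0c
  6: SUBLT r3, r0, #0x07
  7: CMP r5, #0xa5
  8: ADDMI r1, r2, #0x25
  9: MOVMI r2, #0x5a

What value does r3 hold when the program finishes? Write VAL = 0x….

[0] flags=0011 → (cmp)
[1] flags=0011 CS?T → r3=0xfe
[2] flags=0011 GE?F → skip
[3] flags=0011 GT?F → skip
[4] flags=1010 → (cmp)
[5] flags=1010 VS?F → skip
[6] flags=1010 LT?T → r3=0xd8
[7] flags=1001 → (cmp)
[8] flags=1001 MI?T → r1=0x47
[9] flags=1001 MI?T → r2=0x5a

VAL = 0xd8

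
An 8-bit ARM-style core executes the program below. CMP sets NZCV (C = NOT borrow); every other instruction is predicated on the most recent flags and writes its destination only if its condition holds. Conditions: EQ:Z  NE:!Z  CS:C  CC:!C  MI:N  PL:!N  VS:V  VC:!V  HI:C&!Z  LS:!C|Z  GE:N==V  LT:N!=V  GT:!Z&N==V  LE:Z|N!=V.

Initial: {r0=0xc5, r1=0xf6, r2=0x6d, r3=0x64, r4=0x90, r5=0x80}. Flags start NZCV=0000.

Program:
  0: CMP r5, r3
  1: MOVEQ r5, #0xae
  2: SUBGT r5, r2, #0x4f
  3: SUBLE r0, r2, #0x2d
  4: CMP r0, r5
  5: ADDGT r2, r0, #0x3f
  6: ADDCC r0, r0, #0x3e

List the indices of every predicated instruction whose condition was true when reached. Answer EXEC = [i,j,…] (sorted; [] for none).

EXEC = [3,5,6]

[0] flags=0011 → (cmp)
[1] flags=0011 EQ?F → skip
[2] flags=0011 GT?F → skip
[3] flags=0011 LE?T → r0=0x40
[4] flags=1001 → (cmp)
[5] flags=1001 GT?T → r2=0x7f
[6] flags=1001 CC?T → r0=0x7e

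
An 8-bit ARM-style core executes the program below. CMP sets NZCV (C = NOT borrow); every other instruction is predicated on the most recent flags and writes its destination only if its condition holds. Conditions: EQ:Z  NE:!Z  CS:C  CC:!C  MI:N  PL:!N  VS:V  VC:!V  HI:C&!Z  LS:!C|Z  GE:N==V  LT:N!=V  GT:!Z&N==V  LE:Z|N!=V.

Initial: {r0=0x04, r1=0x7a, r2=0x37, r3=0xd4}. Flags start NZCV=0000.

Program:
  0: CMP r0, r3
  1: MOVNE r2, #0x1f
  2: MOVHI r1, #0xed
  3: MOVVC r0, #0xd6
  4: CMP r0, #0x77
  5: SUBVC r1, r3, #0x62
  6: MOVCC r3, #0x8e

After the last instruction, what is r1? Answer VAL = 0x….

0: ✓ CMP  NZCV=0000
1: ✓ MOVNE  r2←0x1f
2: · MOVHI
3: ✓ MOVVC  r0←0xd6
4: ✓ CMP  NZCV=0011
5: · SUBVC
6: · MOVCC

VAL = 0x7a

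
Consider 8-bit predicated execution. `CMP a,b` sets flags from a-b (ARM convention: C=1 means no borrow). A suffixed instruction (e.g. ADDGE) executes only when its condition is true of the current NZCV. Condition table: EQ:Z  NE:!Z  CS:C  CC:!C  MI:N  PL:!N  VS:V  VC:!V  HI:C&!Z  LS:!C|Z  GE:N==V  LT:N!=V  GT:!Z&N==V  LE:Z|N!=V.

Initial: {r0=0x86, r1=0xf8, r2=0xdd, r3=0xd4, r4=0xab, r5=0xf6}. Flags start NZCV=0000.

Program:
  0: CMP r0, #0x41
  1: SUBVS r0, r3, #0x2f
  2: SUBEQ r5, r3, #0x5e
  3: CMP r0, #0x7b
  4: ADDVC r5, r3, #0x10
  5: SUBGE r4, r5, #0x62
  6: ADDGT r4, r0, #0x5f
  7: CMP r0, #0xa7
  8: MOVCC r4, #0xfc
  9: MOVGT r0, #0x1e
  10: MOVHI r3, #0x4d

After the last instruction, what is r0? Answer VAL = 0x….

VAL = 0xa5

[0] flags=0011 → (cmp)
[1] flags=0011 VS?T → r0=0xa5
[2] flags=0011 EQ?F → skip
[3] flags=0011 → (cmp)
[4] flags=0011 VC?F → skip
[5] flags=0011 GE?F → skip
[6] flags=0011 GT?F → skip
[7] flags=1000 → (cmp)
[8] flags=1000 CC?T → r4=0xfc
[9] flags=1000 GT?F → skip
[10] flags=1000 HI?F → skip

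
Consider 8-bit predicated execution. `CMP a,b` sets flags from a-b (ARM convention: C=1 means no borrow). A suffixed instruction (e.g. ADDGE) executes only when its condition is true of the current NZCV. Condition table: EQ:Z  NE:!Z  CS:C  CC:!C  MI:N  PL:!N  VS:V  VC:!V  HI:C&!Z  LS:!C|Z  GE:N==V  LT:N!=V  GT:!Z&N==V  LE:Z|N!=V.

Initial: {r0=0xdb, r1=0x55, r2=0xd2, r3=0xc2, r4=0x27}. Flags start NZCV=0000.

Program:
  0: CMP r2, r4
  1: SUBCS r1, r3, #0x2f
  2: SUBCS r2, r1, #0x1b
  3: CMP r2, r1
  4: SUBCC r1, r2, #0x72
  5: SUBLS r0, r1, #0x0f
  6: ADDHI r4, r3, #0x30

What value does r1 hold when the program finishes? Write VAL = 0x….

VAL = 0x06

0: ✓ CMP  NZCV=1010
1: ✓ SUBCS  r1←0x93
2: ✓ SUBCS  r2←0x78
3: ✓ CMP  NZCV=1001
4: ✓ SUBCC  r1←0x06
5: ✓ SUBLS  r0←0xf7
6: · ADDHI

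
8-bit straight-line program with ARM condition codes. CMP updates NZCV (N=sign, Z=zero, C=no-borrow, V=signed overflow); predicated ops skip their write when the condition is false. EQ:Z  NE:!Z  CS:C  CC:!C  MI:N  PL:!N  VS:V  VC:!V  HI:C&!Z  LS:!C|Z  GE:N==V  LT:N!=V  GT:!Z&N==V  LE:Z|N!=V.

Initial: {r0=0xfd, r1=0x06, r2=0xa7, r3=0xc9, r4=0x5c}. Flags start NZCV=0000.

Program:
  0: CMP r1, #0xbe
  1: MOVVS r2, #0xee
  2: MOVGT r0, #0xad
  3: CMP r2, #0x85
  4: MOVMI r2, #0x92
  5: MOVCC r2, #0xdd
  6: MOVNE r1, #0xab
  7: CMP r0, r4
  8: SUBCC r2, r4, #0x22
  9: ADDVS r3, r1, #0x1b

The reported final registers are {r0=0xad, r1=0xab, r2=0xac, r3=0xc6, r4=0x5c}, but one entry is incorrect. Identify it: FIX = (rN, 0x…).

FIX = (r2, 0xa7)

[0] flags=0000 → (cmp)
[1] flags=0000 VS?F → skip
[2] flags=0000 GT?T → r0=0xad
[3] flags=0010 → (cmp)
[4] flags=0010 MI?F → skip
[5] flags=0010 CC?F → skip
[6] flags=0010 NE?T → r1=0xab
[7] flags=0011 → (cmp)
[8] flags=0011 CC?F → skip
[9] flags=0011 VS?T → r3=0xc6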